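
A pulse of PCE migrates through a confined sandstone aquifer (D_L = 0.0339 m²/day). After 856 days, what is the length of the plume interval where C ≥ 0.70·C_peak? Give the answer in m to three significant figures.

The plume is Gaussian with σ = √(2Dt) = √(2 × 0.0339 × 856) = 7.618 m.
C/C_peak = exp(−Δx²/(2σ²)) = 0.70 ⇒ Δx = σ·√(−2 ln 0.70) = 7.618 × 0.8446 = 6.434 m.
Width = 2Δx = 12.9 m.

12.9 m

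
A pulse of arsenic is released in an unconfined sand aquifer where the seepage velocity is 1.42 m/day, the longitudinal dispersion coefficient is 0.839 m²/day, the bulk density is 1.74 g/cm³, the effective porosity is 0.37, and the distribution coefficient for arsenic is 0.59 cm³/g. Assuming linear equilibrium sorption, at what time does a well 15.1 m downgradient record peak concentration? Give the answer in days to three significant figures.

Retardation factor R = 1 + ρ_b·K_d/n = 1 + 1.74 × 0.59/0.37 = 3.775.
Sorption retards both mechanisms: v_R = v/R = 0.3762 m/day, D_R = D/R = 0.2223 m²/day.
Peak time from v_R²t² + 2D_R t − x² = 0: t = (√(D_R² + v_R²x²) − D_R)/v_R².
√(D_R² + v_R²x²) = √(0.2223² + 0.3762² × 15.1²) = 5.685; v_R² = 0.1415.
t = (5.685 − 0.2223)/0.1415 = 38.6 days.

38.6 days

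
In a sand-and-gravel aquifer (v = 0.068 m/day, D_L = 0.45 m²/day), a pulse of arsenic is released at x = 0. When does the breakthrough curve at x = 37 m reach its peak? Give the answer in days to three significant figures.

For the 1D instantaneous-source solution, setting ∂C/∂t = 0 at fixed x gives v²t² + 2Dt − x² = 0, so t = (√(D² + v²x²) − D)/v².
√(D² + v²x²) = √(0.45² + 0.068² × 37²) = 2.556; v² = 0.004624.
t = (2.556 − 0.45)/0.004624 = 455 days (vs. the pure-advection estimate x/v = 544 d).

455 days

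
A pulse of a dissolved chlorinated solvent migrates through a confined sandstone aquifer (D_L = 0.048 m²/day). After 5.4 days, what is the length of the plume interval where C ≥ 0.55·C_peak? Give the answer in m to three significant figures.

The plume is Gaussian with σ = √(2Dt) = √(2 × 0.048 × 5.4) = 0.7200 m.
C/C_peak = exp(−Δx²/(2σ²)) = 0.55 ⇒ Δx = σ·√(−2 ln 0.55) = 0.7200 × 1.093 = 0.7870 m.
Width = 2Δx = 1.57 m.

1.57 m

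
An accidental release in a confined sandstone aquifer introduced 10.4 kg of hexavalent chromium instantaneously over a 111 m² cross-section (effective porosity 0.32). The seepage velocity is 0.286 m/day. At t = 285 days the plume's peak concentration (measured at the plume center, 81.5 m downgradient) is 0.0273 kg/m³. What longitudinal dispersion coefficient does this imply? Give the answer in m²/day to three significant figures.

0.0321 m²/day

At the plume center C_max = M/(n_e·A·√(4πDt)), so D = M²/(4πt·(n_e·A·C_max)²).
n_e·A·C_max = 0.32 × 111 × 0.0273 = 0.9697 kg/m.
D = 10.4²/(4π × 285 × 0.9697²) = 0.0321 m²/day.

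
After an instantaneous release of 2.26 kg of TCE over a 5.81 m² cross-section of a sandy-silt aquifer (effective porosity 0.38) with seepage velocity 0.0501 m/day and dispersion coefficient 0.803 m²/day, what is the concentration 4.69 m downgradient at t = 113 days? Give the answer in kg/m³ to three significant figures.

For an instantaneous plane source, C(x,t) = M/(n_e·A·√(4πDt)) · exp(−(x−vt)²/(4Dt)), with n_e·A the pore (flow) area.
Plume center vt = 0.0501 × 113 = 5.6613 m, so the well at 4.69 m is 0.9713 m upgradient of the peak.
√(4πDt) = 33.77 m, giving peak height M/(n_e·A·√(4πDt)) = 2.26/(0.38 × 5.81 × 33.77) = 0.03031 kg/m³.
(x−vt)²/(4Dt) = (-0.9713)²/(4 × 0.803 × 113) = 0.002599; exp(−0.002599) = 0.9974.
C = 0.03031 × 0.9974 = 0.0302 kg/m³.

0.0302 kg/m³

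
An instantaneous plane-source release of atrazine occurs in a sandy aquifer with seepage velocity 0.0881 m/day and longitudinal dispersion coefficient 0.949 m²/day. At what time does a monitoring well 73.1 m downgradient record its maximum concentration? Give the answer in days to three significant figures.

716 days

For the 1D instantaneous-source solution, setting ∂C/∂t = 0 at fixed x gives v²t² + 2Dt − x² = 0, so t = (√(D² + v²x²) − D)/v².
√(D² + v²x²) = √(0.949² + 0.0881² × 73.1²) = 6.510; v² = 0.00776161.
t = (6.510 − 0.949)/0.00776161 = 716 days (vs. the pure-advection estimate x/v = 830 d).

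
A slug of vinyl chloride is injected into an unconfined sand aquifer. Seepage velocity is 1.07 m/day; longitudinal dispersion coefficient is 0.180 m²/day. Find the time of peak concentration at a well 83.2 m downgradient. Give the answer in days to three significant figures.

For the 1D instantaneous-source solution, setting ∂C/∂t = 0 at fixed x gives v²t² + 2Dt − x² = 0, so t = (√(D² + v²x²) − D)/v².
√(D² + v²x²) = √(0.180² + 1.07² × 83.2²) = 89.02; v² = 1.1449.
t = (89.02 − 0.180)/1.1449 = 77.6 days (vs. the pure-advection estimate x/v = 77.8 d).

77.6 days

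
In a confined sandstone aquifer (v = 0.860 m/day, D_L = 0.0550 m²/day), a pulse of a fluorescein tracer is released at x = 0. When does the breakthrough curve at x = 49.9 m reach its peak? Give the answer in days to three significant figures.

For the 1D instantaneous-source solution, setting ∂C/∂t = 0 at fixed x gives v²t² + 2Dt − x² = 0, so t = (√(D² + v²x²) − D)/v².
√(D² + v²x²) = √(0.0550² + 0.860² × 49.9²) = 42.91; v² = 0.7396.
t = (42.91 − 0.0550)/0.7396 = 57.9 days (vs. the pure-advection estimate x/v = 58.0 d).

57.9 days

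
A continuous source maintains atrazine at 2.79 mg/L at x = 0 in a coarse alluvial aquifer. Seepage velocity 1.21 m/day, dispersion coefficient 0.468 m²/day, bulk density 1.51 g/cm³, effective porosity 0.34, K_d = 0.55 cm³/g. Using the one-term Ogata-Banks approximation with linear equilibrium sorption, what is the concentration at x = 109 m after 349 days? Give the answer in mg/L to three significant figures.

2.57 mg/L

Retardation factor R = 1 + ρ_b·K_d/n = 1 + 1.51 × 0.55/0.34 = 3.443.
Sorption retards both mechanisms: v_R = v/R = 0.3514 m/day, D_R = D/R = 0.1359 m²/day.
v_R·t = 0.3514 × 349 = 122.6386 m; 2√(D_R t) = 13.77 m; argument = (109 − 122.6386)/13.77 = -0.9905.
C = C₀ × ½·erfc(-0.9905) = 2.79 × 0.9194 = 2.57 mg/L.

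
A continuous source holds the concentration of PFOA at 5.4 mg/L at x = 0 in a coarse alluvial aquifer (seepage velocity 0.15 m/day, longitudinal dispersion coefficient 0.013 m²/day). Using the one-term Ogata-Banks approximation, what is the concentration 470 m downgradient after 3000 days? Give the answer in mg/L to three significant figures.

0.0636 mg/L

For a continuous step input, C/C₀ ≈ ½·erfc((x−vt)/(2√(Dt))).
vt = 0.15 × 3000 = 450 m and 2√(Dt) = 2√(0.013 × 3000) = 12.49 m.
Argument (x−vt)/(2√(Dt)) = (470 − 450)/12.49 = 1.601; ½·erfc(1.601) = 0.01178.
C = 5.4 × 0.01178 = 0.0636 mg/L.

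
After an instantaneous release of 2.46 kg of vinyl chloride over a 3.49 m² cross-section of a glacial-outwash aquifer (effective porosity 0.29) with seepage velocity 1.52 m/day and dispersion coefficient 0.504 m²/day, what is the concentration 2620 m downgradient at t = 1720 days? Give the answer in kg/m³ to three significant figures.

0.0231 kg/m³

For an instantaneous plane source, C(x,t) = M/(n_e·A·√(4πDt)) · exp(−(x−vt)²/(4Dt)), with n_e·A the pore (flow) area.
Plume center vt = 1.52 × 1720 = 2614.4 m, so the well at 2620 m is 5.6 m downgradient of the peak.
√(4πDt) = 104.4 m, giving peak height M/(n_e·A·√(4πDt)) = 2.46/(0.29 × 3.49 × 104.4) = 0.02328 kg/m³.
(x−vt)²/(4Dt) = (5.6)²/(4 × 0.504 × 1720) = 0.009044; exp(−0.009044) = 0.9910.
C = 0.02328 × 0.9910 = 0.0231 kg/m³.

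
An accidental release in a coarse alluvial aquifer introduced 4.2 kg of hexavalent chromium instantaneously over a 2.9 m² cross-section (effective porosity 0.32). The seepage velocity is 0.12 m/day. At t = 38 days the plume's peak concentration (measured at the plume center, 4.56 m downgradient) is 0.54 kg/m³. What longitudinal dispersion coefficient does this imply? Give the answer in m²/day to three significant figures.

At the plume center C_max = M/(n_e·A·√(4πDt)), so D = M²/(4πt·(n_e·A·C_max)²).
n_e·A·C_max = 0.32 × 2.9 × 0.54 = 0.5011 kg/m.
D = 4.2²/(4π × 38 × 0.5011²) = 0.147 m²/day.

0.147 m²/day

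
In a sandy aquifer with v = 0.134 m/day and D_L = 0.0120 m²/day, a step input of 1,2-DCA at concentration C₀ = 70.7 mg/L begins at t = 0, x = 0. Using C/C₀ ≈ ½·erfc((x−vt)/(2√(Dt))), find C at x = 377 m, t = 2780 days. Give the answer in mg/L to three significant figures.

20.6 mg/L

For a continuous step input, C/C₀ ≈ ½·erfc((x−vt)/(2√(Dt))).
vt = 0.134 × 2780 = 372.52 m and 2√(Dt) = 2√(0.0120 × 2780) = 11.55 m.
Argument (x−vt)/(2√(Dt)) = (377 − 372.52)/11.55 = 0.3879; ½·erfc(0.3879) = 0.2916.
C = 70.7 × 0.2916 = 20.6 mg/L.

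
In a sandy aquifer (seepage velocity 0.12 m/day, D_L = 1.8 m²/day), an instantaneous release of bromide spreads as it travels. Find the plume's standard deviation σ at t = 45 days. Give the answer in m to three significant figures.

12.7 m

Dispersive spreading gives a Gaussian with σ² = 2Dt; advection only shifts the center.
σ = √(2 × 1.8 × 45) = 12.7 m.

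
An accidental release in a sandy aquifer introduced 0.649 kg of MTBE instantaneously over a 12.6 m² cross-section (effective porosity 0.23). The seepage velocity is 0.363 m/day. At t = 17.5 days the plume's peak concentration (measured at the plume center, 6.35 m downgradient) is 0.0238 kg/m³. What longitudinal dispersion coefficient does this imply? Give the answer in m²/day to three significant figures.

0.403 m²/day

At the plume center C_max = M/(n_e·A·√(4πDt)), so D = M²/(4πt·(n_e·A·C_max)²).
n_e·A·C_max = 0.23 × 12.6 × 0.0238 = 0.06897 kg/m.
D = 0.649²/(4π × 17.5 × 0.06897²) = 0.403 m²/day.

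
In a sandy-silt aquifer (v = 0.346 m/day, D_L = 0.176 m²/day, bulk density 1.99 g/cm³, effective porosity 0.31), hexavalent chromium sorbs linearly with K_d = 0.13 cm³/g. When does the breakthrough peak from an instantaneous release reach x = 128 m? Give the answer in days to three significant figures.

676 days

Retardation factor R = 1 + ρ_b·K_d/n = 1 + 1.99 × 0.13/0.31 = 1.835.
Sorption retards both mechanisms: v_R = v/R = 0.1886 m/day, D_R = D/R = 0.09591 m²/day.
Peak time from v_R²t² + 2D_R t − x² = 0: t = (√(D_R² + v_R²x²) − D_R)/v_R².
√(D_R² + v_R²x²) = √(0.09591² + 0.1886² × 128²) = 24.14; v_R² = 0.03557.
t = (24.14 − 0.09591)/0.03557 = 676 days.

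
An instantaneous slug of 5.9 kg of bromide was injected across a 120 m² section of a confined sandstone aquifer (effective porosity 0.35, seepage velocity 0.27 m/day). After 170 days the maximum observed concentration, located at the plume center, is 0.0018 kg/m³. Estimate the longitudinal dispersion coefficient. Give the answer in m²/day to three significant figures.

At the plume center C_max = M/(n_e·A·√(4πDt)), so D = M²/(4πt·(n_e·A·C_max)²).
n_e·A·C_max = 0.35 × 120 × 0.0018 = 0.07560 kg/m.
D = 5.9²/(4π × 170 × 0.07560²) = 2.85 m²/day.

2.85 m²/day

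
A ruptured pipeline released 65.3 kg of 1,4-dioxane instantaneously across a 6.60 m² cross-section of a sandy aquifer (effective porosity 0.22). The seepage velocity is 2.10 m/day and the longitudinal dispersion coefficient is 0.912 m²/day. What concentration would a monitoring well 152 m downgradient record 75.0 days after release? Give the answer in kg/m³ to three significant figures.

For an instantaneous plane source, C(x,t) = M/(n_e·A·√(4πDt)) · exp(−(x−vt)²/(4Dt)), with n_e·A the pore (flow) area.
Plume center vt = 2.10 × 75.0 = 157.5 m, so the well at 152 m is 5.5 m upgradient of the peak.
√(4πDt) = 29.32 m, giving peak height M/(n_e·A·√(4πDt)) = 65.3/(0.22 × 6.60 × 29.32) = 1.534 kg/m³.
(x−vt)²/(4Dt) = (-5.5)²/(4 × 0.912 × 75.0) = 0.1106; exp(−0.1106) = 0.8953.
C = 1.534 × 0.8953 = 1.37 kg/m³.

1.37 kg/m³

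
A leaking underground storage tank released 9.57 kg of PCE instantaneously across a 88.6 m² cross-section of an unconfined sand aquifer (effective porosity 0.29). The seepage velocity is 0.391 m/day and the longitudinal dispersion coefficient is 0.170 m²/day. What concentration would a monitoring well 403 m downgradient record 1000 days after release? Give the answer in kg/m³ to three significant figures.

0.00652 kg/m³

For an instantaneous plane source, C(x,t) = M/(n_e·A·√(4πDt)) · exp(−(x−vt)²/(4Dt)), with n_e·A the pore (flow) area.
Plume center vt = 0.391 × 1000 = 391 m, so the well at 403 m is 12 m downgradient of the peak.
√(4πDt) = 46.22 m, giving peak height M/(n_e·A·√(4πDt)) = 9.57/(0.29 × 88.6 × 46.22) = 0.008058 kg/m³.
(x−vt)²/(4Dt) = (12)²/(4 × 0.170 × 1000) = 0.2118; exp(−0.2118) = 0.8091.
C = 0.008058 × 0.8091 = 0.00652 kg/m³.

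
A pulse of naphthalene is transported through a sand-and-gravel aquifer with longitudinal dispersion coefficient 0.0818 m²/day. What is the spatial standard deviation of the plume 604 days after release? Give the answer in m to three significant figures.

Dispersive spreading gives a Gaussian with σ² = 2Dt; advection only shifts the center.
σ = √(2 × 0.0818 × 604) = 9.94 m.

9.94 m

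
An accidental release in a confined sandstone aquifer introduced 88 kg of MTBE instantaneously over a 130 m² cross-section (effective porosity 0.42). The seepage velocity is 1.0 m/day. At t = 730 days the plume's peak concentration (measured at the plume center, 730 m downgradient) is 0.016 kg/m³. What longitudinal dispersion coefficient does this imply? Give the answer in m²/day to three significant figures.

At the plume center C_max = M/(n_e·A·√(4πDt)), so D = M²/(4πt·(n_e·A·C_max)²).
n_e·A·C_max = 0.42 × 130 × 0.016 = 0.8736 kg/m.
D = 88²/(4π × 730 × 0.8736²) = 1.11 m²/day.

1.11 m²/day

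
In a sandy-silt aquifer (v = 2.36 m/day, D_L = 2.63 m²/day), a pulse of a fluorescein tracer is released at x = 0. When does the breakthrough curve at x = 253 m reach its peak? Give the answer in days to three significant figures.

For the 1D instantaneous-source solution, setting ∂C/∂t = 0 at fixed x gives v²t² + 2Dt − x² = 0, so t = (√(D² + v²x²) − D)/v².
√(D² + v²x²) = √(2.63² + 2.36² × 253²) = 597.1; v² = 5.5696.
t = (597.1 − 2.63)/5.5696 = 107 days (vs. the pure-advection estimate x/v = 107 d).

107 days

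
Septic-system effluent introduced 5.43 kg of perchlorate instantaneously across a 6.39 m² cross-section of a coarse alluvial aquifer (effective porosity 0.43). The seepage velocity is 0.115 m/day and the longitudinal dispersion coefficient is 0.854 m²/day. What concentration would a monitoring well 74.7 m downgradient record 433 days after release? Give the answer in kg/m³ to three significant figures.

For an instantaneous plane source, C(x,t) = M/(n_e·A·√(4πDt)) · exp(−(x−vt)²/(4Dt)), with n_e·A the pore (flow) area.
Plume center vt = 0.115 × 433 = 49.795 m, so the well at 74.7 m is 24.905 m downgradient of the peak.
√(4πDt) = 68.17 m, giving peak height M/(n_e·A·√(4πDt)) = 5.43/(0.43 × 6.39 × 68.17) = 0.02899 kg/m³.
(x−vt)²/(4Dt) = (24.905)²/(4 × 0.854 × 433) = 0.4193; exp(−0.4193) = 0.6575.
C = 0.02899 × 0.6575 = 0.0191 kg/m³.

0.0191 kg/m³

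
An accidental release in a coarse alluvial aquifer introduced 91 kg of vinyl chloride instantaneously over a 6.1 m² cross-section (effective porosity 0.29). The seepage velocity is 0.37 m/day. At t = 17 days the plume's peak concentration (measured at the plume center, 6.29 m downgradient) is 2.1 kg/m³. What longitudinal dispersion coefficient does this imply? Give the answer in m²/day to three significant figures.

2.81 m²/day

At the plume center C_max = M/(n_e·A·√(4πDt)), so D = M²/(4πt·(n_e·A·C_max)²).
n_e·A·C_max = 0.29 × 6.1 × 2.1 = 3.715 kg/m.
D = 91²/(4π × 17 × 3.715²) = 2.81 m²/day.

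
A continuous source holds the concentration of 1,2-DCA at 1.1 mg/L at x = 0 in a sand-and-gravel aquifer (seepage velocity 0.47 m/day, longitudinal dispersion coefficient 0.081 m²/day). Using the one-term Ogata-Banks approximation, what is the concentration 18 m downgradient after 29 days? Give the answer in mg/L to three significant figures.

For a continuous step input, C/C₀ ≈ ½·erfc((x−vt)/(2√(Dt))).
vt = 0.47 × 29 = 13.63 m and 2√(Dt) = 2√(0.081 × 29) = 3.065 m.
Argument (x−vt)/(2√(Dt)) = (18 − 13.63)/3.065 = 1.426; ½·erfc(1.426) = 0.02187.
C = 1.1 × 0.02187 = 0.0241 mg/L.

0.0241 mg/L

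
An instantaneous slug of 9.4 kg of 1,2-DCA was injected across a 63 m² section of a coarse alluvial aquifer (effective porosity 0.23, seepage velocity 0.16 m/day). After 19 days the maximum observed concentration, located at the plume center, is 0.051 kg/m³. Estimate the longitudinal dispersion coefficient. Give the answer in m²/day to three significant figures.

At the plume center C_max = M/(n_e·A·√(4πDt)), so D = M²/(4πt·(n_e·A·C_max)²).
n_e·A·C_max = 0.23 × 63 × 0.051 = 0.7390 kg/m.
D = 9.4²/(4π × 19 × 0.7390²) = 0.678 m²/day.

0.678 m²/day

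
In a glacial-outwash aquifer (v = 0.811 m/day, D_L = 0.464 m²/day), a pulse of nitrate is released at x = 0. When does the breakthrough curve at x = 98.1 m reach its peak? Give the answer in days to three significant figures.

120 days

For the 1D instantaneous-source solution, setting ∂C/∂t = 0 at fixed x gives v²t² + 2Dt − x² = 0, so t = (√(D² + v²x²) − D)/v².
√(D² + v²x²) = √(0.464² + 0.811² × 98.1²) = 79.56; v² = 0.657721.
t = (79.56 − 0.464)/0.657721 = 120 days (vs. the pure-advection estimate x/v = 121 d).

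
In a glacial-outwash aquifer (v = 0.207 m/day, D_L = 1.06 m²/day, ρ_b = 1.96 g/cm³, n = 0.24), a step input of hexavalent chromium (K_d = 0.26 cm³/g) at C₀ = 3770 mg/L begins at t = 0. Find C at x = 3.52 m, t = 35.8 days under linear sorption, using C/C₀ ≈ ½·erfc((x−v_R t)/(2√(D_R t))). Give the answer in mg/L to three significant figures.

Retardation factor R = 1 + ρ_b·K_d/n = 1 + 1.96 × 0.26/0.24 = 3.123.
Sorption retards both mechanisms: v_R = v/R = 0.06628 m/day, D_R = D/R = 0.3394 m²/day.
v_R·t = 0.06628 × 35.8 = 2.372824 m; 2√(D_R t) = 6.972 m; argument = (3.52 − 2.372824)/6.972 = 0.1645.
C = C₀ × ½·erfc(0.1645) = 3770 × 0.4080 = 1540 mg/L.

1540 mg/L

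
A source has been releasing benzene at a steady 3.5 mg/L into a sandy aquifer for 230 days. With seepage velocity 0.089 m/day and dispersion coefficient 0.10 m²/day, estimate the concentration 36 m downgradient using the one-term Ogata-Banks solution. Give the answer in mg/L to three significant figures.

0.0386 mg/L

For a continuous step input, C/C₀ ≈ ½·erfc((x−vt)/(2√(Dt))).
vt = 0.089 × 230 = 20.47 m and 2√(Dt) = 2√(0.10 × 230) = 9.592 m.
Argument (x−vt)/(2√(Dt)) = (36 − 20.47)/9.592 = 1.619; ½·erfc(1.619) = 0.01102.
C = 3.5 × 0.01102 = 0.0386 mg/L.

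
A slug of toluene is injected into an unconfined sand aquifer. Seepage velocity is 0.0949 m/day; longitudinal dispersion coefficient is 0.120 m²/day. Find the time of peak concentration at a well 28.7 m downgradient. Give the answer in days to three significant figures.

289 days

For the 1D instantaneous-source solution, setting ∂C/∂t = 0 at fixed x gives v²t² + 2Dt − x² = 0, so t = (√(D² + v²x²) − D)/v².
√(D² + v²x²) = √(0.120² + 0.0949² × 28.7²) = 2.726; v² = 0.00900601.
t = (2.726 − 0.120)/0.00900601 = 289 days (vs. the pure-advection estimate x/v = 302 d).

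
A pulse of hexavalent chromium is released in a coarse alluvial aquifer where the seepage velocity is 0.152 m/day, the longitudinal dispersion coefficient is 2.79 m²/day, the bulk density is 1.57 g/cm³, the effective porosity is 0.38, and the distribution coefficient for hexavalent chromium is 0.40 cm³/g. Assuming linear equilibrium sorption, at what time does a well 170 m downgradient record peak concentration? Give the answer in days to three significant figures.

2660 days

Retardation factor R = 1 + ρ_b·K_d/n = 1 + 1.57 × 0.40/0.38 = 2.653.
Sorption retards both mechanisms: v_R = v/R = 0.05729 m/day, D_R = D/R = 1.052 m²/day.
Peak time from v_R²t² + 2D_R t − x² = 0: t = (√(D_R² + v_R²x²) − D_R)/v_R².
√(D_R² + v_R²x²) = √(1.052² + 0.05729² × 170²) = 9.796; v_R² = 0.003282.
t = (9.796 − 1.052)/0.003282 = 2660 days.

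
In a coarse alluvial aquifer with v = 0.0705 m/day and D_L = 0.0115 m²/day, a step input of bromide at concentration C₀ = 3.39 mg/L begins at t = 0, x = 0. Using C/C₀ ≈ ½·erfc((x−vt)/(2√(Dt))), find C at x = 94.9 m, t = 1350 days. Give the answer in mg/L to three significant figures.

1.76 mg/L

For a continuous step input, C/C₀ ≈ ½·erfc((x−vt)/(2√(Dt))).
vt = 0.0705 × 1350 = 95.175 m and 2√(Dt) = 2√(0.0115 × 1350) = 7.880 m.
Argument (x−vt)/(2√(Dt)) = (94.9 − 95.175)/7.880 = -0.03490; ½·erfc(-0.03490) = 0.5197.
C = 3.39 × 0.5197 = 1.76 mg/L.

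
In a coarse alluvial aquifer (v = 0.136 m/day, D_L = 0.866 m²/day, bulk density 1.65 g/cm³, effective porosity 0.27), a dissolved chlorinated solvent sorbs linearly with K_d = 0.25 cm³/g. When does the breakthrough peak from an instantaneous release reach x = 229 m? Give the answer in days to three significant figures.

Retardation factor R = 1 + ρ_b·K_d/n = 1 + 1.65 × 0.25/0.27 = 2.528.
Sorption retards both mechanisms: v_R = v/R = 0.05380 m/day, D_R = D/R = 0.3426 m²/day.
Peak time from v_R²t² + 2D_R t − x² = 0: t = (√(D_R² + v_R²x²) − D_R)/v_R².
√(D_R² + v_R²x²) = √(0.3426² + 0.05380² × 229²) = 12.32; v_R² = 0.002894.
t = (12.32 − 0.3426)/0.002894 = 4140 days.

4140 days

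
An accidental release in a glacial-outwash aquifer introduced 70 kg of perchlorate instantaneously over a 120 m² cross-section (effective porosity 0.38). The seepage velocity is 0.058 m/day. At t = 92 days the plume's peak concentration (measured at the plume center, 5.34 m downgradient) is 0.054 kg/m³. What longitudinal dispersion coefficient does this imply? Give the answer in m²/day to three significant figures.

0.699 m²/day

At the plume center C_max = M/(n_e·A·√(4πDt)), so D = M²/(4πt·(n_e·A·C_max)²).
n_e·A·C_max = 0.38 × 120 × 0.054 = 2.462 kg/m.
D = 70²/(4π × 92 × 2.462²) = 0.699 m²/day.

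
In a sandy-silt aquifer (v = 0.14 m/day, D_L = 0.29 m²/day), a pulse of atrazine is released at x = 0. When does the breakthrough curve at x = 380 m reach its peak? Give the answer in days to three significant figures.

2700 days

For the 1D instantaneous-source solution, setting ∂C/∂t = 0 at fixed x gives v²t² + 2Dt − x² = 0, so t = (√(D² + v²x²) − D)/v².
√(D² + v²x²) = √(0.29² + 0.14² × 380²) = 53.20; v² = 0.0196.
t = (53.20 − 0.29)/0.0196 = 2700 days (vs. the pure-advection estimate x/v = 2710 d).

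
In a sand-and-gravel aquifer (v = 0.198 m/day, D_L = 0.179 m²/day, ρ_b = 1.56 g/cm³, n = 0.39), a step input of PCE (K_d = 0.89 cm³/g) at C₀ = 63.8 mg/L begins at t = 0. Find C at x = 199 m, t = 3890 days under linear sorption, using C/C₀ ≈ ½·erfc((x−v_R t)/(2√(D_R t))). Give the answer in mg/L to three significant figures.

2.71 mg/L

Retardation factor R = 1 + ρ_b·K_d/n = 1 + 1.56 × 0.89/0.39 = 4.560.
Sorption retards both mechanisms: v_R = v/R = 0.04342 m/day, D_R = D/R = 0.03925 m²/day.
v_R·t = 0.04342 × 3890 = 168.9038 m; 2√(D_R t) = 24.71 m; argument = (199 − 168.9038)/24.71 = 1.218.
C = C₀ × ½·erfc(1.218) = 63.8 × 0.04249 = 2.71 mg/L.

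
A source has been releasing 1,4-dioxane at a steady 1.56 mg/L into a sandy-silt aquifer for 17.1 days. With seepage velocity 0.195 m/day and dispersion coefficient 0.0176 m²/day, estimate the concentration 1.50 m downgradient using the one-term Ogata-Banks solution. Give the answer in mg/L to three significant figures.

For a continuous step input, C/C₀ ≈ ½·erfc((x−vt)/(2√(Dt))).
vt = 0.195 × 17.1 = 3.3345 m and 2√(Dt) = 2√(0.0176 × 17.1) = 1.097 m.
Argument (x−vt)/(2√(Dt)) = (1.50 − 3.3345)/1.097 = -1.672; ½·erfc(-1.672) = 0.9910.
C = 1.56 × 0.9910 = 1.55 mg/L.

1.55 mg/L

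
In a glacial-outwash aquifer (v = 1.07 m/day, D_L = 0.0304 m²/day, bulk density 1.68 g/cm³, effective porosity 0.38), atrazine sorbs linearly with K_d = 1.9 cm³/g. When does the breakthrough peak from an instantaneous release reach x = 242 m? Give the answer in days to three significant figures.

Retardation factor R = 1 + ρ_b·K_d/n = 1 + 1.68 × 1.9/0.38 = 9.400.
Sorption retards both mechanisms: v_R = v/R = 0.1138 m/day, D_R = D/R = 0.003234 m²/day.
Peak time from v_R²t² + 2D_R t − x² = 0: t = (√(D_R² + v_R²x²) − D_R)/v_R².
√(D_R² + v_R²x²) = √(0.003234² + 0.1138² × 242²) = 27.54; v_R² = 0.01295.
t = (27.54 − 0.003234)/0.01295 = 2130 days.

2130 days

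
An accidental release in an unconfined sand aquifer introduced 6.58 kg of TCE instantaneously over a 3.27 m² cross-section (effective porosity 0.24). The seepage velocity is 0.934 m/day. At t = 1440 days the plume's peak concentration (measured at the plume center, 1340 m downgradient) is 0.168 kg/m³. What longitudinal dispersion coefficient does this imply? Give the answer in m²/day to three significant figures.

0.138 m²/day

At the plume center C_max = M/(n_e·A·√(4πDt)), so D = M²/(4πt·(n_e·A·C_max)²).
n_e·A·C_max = 0.24 × 3.27 × 0.168 = 0.1318 kg/m.
D = 6.58²/(4π × 1440 × 0.1318²) = 0.138 m²/day.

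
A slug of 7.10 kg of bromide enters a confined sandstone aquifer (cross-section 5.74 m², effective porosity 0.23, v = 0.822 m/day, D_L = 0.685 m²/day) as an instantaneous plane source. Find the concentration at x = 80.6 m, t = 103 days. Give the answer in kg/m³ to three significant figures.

0.170 kg/m³

For an instantaneous plane source, C(x,t) = M/(n_e·A·√(4πDt)) · exp(−(x−vt)²/(4Dt)), with n_e·A the pore (flow) area.
Plume center vt = 0.822 × 103 = 84.666 m, so the well at 80.6 m is 4.066 m upgradient of the peak.
√(4πDt) = 29.78 m, giving peak height M/(n_e·A·√(4πDt)) = 7.10/(0.23 × 5.74 × 29.78) = 0.1806 kg/m³.
(x−vt)²/(4Dt) = (-4.066)²/(4 × 0.685 × 103) = 0.05858; exp(−0.05858) = 0.9431.
C = 0.1806 × 0.9431 = 0.170 kg/m³.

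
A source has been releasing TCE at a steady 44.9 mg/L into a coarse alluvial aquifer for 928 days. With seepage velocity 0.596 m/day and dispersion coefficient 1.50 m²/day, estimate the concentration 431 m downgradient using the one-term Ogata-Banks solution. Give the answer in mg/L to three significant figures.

For a continuous step input, C/C₀ ≈ ½·erfc((x−vt)/(2√(Dt))).
vt = 0.596 × 928 = 553.088 m and 2√(Dt) = 2√(1.50 × 928) = 74.62 m.
Argument (x−vt)/(2√(Dt)) = (431 − 553.088)/74.62 = -1.636; ½·erfc(-1.636) = 0.9897.
C = 44.9 × 0.9897 = 44.4 mg/L.

44.4 mg/L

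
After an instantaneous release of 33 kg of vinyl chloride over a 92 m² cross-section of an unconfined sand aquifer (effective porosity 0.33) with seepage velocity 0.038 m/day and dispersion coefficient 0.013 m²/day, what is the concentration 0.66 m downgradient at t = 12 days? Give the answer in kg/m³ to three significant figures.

0.726 kg/m³

For an instantaneous plane source, C(x,t) = M/(n_e·A·√(4πDt)) · exp(−(x−vt)²/(4Dt)), with n_e·A the pore (flow) area.
Plume center vt = 0.038 × 12 = 0.456 m, so the well at 0.66 m is 0.204 m downgradient of the peak.
√(4πDt) = 1.400 m, giving peak height M/(n_e·A·√(4πDt)) = 33/(0.33 × 92 × 1.400) = 0.7764 kg/m³.
(x−vt)²/(4Dt) = (0.204)²/(4 × 0.013 × 12) = 0.06669; exp(−0.06669) = 0.9355.
C = 0.7764 × 0.9355 = 0.726 kg/m³.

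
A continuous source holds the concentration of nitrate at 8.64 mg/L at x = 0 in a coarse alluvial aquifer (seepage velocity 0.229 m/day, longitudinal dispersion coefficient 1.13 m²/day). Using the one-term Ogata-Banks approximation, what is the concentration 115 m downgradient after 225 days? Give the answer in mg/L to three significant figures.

0.0211 mg/L

For a continuous step input, C/C₀ ≈ ½·erfc((x−vt)/(2√(Dt))).
vt = 0.229 × 225 = 51.525 m and 2√(Dt) = 2√(1.13 × 225) = 31.89 m.
Argument (x−vt)/(2√(Dt)) = (115 − 51.525)/31.89 = 1.990; ½·erfc(1.990) = 0.002444.
C = 8.64 × 0.002444 = 0.0211 mg/L.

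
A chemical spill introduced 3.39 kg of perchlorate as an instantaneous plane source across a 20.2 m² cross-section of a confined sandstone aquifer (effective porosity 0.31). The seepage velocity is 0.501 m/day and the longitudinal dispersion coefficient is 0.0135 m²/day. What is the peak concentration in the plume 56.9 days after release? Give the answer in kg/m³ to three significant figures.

The peak of an instantaneous 1D plume sits at x = vt; there the Gaussian factor is 1 and C_max = M/(n_e·A·√(4πDt)), where n_e·A is the pore area the mass is dissolved in.
√(4πDt) = √(4π × 0.0135 × 56.9) = 3.107 m, so C_max = 3.39/(0.31 × 20.2 × 3.107) = 0.174 kg/m³.

0.174 kg/m³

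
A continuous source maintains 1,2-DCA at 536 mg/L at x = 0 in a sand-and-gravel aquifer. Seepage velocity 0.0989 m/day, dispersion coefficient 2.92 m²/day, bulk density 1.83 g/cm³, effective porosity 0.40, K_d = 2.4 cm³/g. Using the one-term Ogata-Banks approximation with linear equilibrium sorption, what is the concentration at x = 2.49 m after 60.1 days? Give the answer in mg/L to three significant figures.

Retardation factor R = 1 + ρ_b·K_d/n = 1 + 1.83 × 2.4/0.40 = 11.98.
Sorption retards both mechanisms: v_R = v/R = 0.008255 m/day, D_R = D/R = 0.2437 m²/day.
v_R·t = 0.008255 × 60.1 = 0.4961255 m; 2√(D_R t) = 7.654 m; argument = (2.49 − 0.4961255)/7.654 = 0.2605.
C = C₀ × ½·erfc(0.2605) = 536 × 0.3563 = 191 mg/L.

191 mg/L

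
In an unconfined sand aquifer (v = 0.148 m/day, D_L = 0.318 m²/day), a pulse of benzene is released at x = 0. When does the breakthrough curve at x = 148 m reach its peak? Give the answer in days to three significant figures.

986 days

For the 1D instantaneous-source solution, setting ∂C/∂t = 0 at fixed x gives v²t² + 2Dt − x² = 0, so t = (√(D² + v²x²) − D)/v².
√(D² + v²x²) = √(0.318² + 0.148² × 148²) = 21.91; v² = 0.021904.
t = (21.91 − 0.318)/0.021904 = 986 days (vs. the pure-advection estimate x/v = 1000 d).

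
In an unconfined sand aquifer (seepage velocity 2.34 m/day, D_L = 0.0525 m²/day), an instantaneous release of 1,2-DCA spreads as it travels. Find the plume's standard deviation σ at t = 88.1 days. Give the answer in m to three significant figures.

Dispersive spreading gives a Gaussian with σ² = 2Dt; advection only shifts the center.
σ = √(2 × 0.0525 × 88.1) = 3.04 m.

3.04 m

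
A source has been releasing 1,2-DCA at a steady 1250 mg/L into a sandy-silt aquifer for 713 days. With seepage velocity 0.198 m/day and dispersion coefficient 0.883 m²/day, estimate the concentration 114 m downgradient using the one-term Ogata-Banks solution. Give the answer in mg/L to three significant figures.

For a continuous step input, C/C₀ ≈ ½·erfc((x−vt)/(2√(Dt))).
vt = 0.198 × 713 = 141.174 m and 2√(Dt) = 2√(0.883 × 713) = 50.18 m.
Argument (x−vt)/(2√(Dt)) = (114 − 141.174)/50.18 = -0.5415; ½·erfc(-0.5415) = 0.7781.
C = 1250 × 0.7781 = 973 mg/L.

973 mg/L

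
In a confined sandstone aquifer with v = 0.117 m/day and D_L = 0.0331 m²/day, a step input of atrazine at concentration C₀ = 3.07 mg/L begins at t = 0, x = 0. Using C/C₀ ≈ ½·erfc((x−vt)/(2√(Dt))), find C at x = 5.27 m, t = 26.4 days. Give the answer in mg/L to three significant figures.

0.152 mg/L

For a continuous step input, C/C₀ ≈ ½·erfc((x−vt)/(2√(Dt))).
vt = 0.117 × 26.4 = 3.0888 m and 2√(Dt) = 2√(0.0331 × 26.4) = 1.870 m.
Argument (x−vt)/(2√(Dt)) = (5.27 − 3.0888)/1.870 = 1.166; ½·erfc(1.166) = 0.04958.
C = 3.07 × 0.04958 = 0.152 mg/L.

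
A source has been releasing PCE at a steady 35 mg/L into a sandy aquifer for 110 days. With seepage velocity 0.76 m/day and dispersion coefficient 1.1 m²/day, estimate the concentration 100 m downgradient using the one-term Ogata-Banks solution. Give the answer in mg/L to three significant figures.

5.11 mg/L

For a continuous step input, C/C₀ ≈ ½·erfc((x−vt)/(2√(Dt))).
vt = 0.76 × 110 = 83.6 m and 2√(Dt) = 2√(1.1 × 110) = 22.00 m.
Argument (x−vt)/(2√(Dt)) = (100 − 83.6)/22.00 = 0.7455; ½·erfc(0.7455) = 0.1459.
C = 35 × 0.1459 = 5.11 mg/L.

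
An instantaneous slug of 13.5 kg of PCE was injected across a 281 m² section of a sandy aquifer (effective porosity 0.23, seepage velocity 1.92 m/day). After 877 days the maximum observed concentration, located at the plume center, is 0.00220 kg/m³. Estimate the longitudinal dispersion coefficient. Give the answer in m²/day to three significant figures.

0.818 m²/day

At the plume center C_max = M/(n_e·A·√(4πDt)), so D = M²/(4πt·(n_e·A·C_max)²).
n_e·A·C_max = 0.23 × 281 × 0.00220 = 0.1422 kg/m.
D = 13.5²/(4π × 877 × 0.1422²) = 0.818 m²/day.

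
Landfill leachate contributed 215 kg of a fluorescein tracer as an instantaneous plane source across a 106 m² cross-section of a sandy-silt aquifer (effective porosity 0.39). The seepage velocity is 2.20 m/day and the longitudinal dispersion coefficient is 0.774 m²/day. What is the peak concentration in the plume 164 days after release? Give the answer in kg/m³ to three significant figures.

0.130 kg/m³

The peak of an instantaneous 1D plume sits at x = vt; there the Gaussian factor is 1 and C_max = M/(n_e·A·√(4πDt)), where n_e·A is the pore area the mass is dissolved in.
√(4πDt) = √(4π × 0.774 × 164) = 39.94 m, so C_max = 215/(0.39 × 106 × 39.94) = 0.130 kg/m³.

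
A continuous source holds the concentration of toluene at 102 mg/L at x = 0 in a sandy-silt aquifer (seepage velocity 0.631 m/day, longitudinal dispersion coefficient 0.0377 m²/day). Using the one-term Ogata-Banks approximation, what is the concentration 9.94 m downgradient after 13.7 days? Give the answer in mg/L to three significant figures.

10.3 mg/L

For a continuous step input, C/C₀ ≈ ½·erfc((x−vt)/(2√(Dt))).
vt = 0.631 × 13.7 = 8.6447 m and 2√(Dt) = 2√(0.0377 × 13.7) = 1.437 m.
Argument (x−vt)/(2√(Dt)) = (9.94 − 8.6447)/1.437 = 0.9014; ½·erfc(0.9014) = 0.1012.
C = 102 × 0.1012 = 10.3 mg/L.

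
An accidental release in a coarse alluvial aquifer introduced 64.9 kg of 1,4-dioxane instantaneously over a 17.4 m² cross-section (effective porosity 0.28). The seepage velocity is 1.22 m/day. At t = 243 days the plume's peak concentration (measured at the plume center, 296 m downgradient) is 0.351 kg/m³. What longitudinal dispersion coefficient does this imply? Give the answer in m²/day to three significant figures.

0.472 m²/day

At the plume center C_max = M/(n_e·A·√(4πDt)), so D = M²/(4πt·(n_e·A·C_max)²).
n_e·A·C_max = 0.28 × 17.4 × 0.351 = 1.710 kg/m.
D = 64.9²/(4π × 243 × 1.710²) = 0.472 m²/day.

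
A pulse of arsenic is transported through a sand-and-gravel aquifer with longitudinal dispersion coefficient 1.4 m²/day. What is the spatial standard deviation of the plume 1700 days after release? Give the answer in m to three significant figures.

69.0 m

Dispersive spreading gives a Gaussian with σ² = 2Dt; advection only shifts the center.
σ = √(2 × 1.4 × 1700) = 69.0 m.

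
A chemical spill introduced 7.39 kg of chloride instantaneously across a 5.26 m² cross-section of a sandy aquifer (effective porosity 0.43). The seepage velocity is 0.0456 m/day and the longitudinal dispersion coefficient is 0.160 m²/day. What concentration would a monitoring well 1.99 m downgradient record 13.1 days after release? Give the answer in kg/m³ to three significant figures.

For an instantaneous plane source, C(x,t) = M/(n_e·A·√(4πDt)) · exp(−(x−vt)²/(4Dt)), with n_e·A the pore (flow) area.
Plume center vt = 0.0456 × 13.1 = 0.59736 m, so the well at 1.99 m is 1.39264 m downgradient of the peak.
√(4πDt) = 5.132 m, giving peak height M/(n_e·A·√(4πDt)) = 7.39/(0.43 × 5.26 × 5.132) = 0.6367 kg/m³.
(x−vt)²/(4Dt) = (1.39264)²/(4 × 0.160 × 13.1) = 0.2313; exp(−0.2313) = 0.7935.
C = 0.6367 × 0.7935 = 0.505 kg/m³.

0.505 kg/m³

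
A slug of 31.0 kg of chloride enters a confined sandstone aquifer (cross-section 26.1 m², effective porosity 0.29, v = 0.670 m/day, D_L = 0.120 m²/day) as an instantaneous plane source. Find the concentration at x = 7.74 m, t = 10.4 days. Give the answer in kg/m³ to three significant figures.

0.918 kg/m³

For an instantaneous plane source, C(x,t) = M/(n_e·A·√(4πDt)) · exp(−(x−vt)²/(4Dt)), with n_e·A the pore (flow) area.
Plume center vt = 0.670 × 10.4 = 6.968 m, so the well at 7.74 m is 0.772 m downgradient of the peak.
√(4πDt) = 3.960 m, giving peak height M/(n_e·A·√(4πDt)) = 31.0/(0.29 × 26.1 × 3.960) = 1.034 kg/m³.
(x−vt)²/(4Dt) = (0.772)²/(4 × 0.120 × 10.4) = 0.1194; exp(−0.1194) = 0.8875.
C = 1.034 × 0.8875 = 0.918 kg/m³.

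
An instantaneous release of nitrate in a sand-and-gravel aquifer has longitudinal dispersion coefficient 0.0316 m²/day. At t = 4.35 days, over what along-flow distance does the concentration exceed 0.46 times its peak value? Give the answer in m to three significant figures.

1.31 m

The plume is Gaussian with σ = √(2Dt) = √(2 × 0.0316 × 4.35) = 0.5243 m.
C/C_peak = exp(−Δx²/(2σ²)) = 0.46 ⇒ Δx = σ·√(−2 ln 0.46) = 0.5243 × 1.246 = 0.6533 m.
Width = 2Δx = 1.31 m.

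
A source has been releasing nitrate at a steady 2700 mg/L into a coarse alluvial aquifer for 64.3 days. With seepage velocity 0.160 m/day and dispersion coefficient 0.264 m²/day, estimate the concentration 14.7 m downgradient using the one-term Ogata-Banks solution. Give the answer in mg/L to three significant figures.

606 mg/L

For a continuous step input, C/C₀ ≈ ½·erfc((x−vt)/(2√(Dt))).
vt = 0.160 × 64.3 = 10.288 m and 2√(Dt) = 2√(0.264 × 64.3) = 8.240 m.
Argument (x−vt)/(2√(Dt)) = (14.7 − 10.288)/8.240 = 0.5354; ½·erfc(0.5354) = 0.2245.
C = 2700 × 0.2245 = 606 mg/L.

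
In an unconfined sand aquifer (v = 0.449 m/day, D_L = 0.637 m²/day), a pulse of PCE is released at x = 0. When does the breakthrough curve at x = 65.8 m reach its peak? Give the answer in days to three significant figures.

For the 1D instantaneous-source solution, setting ∂C/∂t = 0 at fixed x gives v²t² + 2Dt − x² = 0, so t = (√(D² + v²x²) − D)/v².
√(D² + v²x²) = √(0.637² + 0.449² × 65.8²) = 29.55; v² = 0.201601.
t = (29.55 − 0.637)/0.201601 = 143 days (vs. the pure-advection estimate x/v = 147 d).

143 days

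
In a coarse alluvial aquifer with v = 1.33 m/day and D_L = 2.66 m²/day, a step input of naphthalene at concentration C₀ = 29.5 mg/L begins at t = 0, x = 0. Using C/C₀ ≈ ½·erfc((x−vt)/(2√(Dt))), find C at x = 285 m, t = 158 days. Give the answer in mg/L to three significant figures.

0.145 mg/L

For a continuous step input, C/C₀ ≈ ½·erfc((x−vt)/(2√(Dt))).
vt = 1.33 × 158 = 210.14 m and 2√(Dt) = 2√(2.66 × 158) = 41.00 m.
Argument (x−vt)/(2√(Dt)) = (285 − 210.14)/41.00 = 1.826; ½·erfc(1.826) = 0.004906.
C = 29.5 × 0.004906 = 0.145 mg/L.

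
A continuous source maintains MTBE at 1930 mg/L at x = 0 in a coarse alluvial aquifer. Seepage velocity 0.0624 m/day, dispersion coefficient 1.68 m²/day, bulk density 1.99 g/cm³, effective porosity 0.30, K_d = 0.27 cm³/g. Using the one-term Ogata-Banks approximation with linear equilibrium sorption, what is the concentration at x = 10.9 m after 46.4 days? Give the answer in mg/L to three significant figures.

180 mg/L

Retardation factor R = 1 + ρ_b·K_d/n = 1 + 1.99 × 0.27/0.30 = 2.791.
Sorption retards both mechanisms: v_R = v/R = 0.02236 m/day, D_R = D/R = 0.6019 m²/day.
v_R·t = 0.02236 × 46.4 = 1.037504 m; 2√(D_R t) = 10.57 m; argument = (10.9 − 1.037504)/10.57 = 0.9331.
C = C₀ × ½·erfc(0.9331) = 1930 × 0.09348 = 180 mg/L.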